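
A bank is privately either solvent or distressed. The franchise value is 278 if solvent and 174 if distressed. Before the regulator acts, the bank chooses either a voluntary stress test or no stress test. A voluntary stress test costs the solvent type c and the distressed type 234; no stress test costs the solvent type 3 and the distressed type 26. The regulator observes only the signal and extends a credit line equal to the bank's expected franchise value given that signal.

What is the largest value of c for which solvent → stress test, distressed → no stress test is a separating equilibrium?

Under separation: stress test → solvent (pays 278); no stress test → distressed (pays 174).
Distressed: 174 − 26 = 148 ≥ 278 − 234 = 44. Holds regardless of c. ✓
Solvent: 278 − c ≥ 174 − 3, so c ≤ 278 − 171 = 107.

107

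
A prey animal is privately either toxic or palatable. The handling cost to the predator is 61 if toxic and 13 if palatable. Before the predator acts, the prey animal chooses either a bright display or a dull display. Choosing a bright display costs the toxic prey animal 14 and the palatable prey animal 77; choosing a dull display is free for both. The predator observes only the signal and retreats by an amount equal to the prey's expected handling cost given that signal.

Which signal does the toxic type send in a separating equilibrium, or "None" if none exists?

Try toxic → bright display, palatable → dull display:
  Under separation the predator infers type exactly: bright display → toxic (pays 61), dull display → palatable (pays 13).
  Toxic: bright display gives 61 − 14 = 47; dull display gives 13 − 0 = 13. No deviation. ✓
  Palatable: dull display gives 13 − 0 = 13; bright display gives 61 − 77 = -16. No deviation. ✓
Both hold — the toxic type sends bright display.

bright display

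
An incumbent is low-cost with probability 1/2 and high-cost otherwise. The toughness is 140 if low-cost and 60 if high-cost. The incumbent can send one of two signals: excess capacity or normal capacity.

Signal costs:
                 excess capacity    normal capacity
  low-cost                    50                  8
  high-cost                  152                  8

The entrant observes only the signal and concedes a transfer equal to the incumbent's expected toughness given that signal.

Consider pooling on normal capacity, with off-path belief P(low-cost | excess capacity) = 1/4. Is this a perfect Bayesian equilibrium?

On the equilibrium path (normal capacity) the entrant holds the prior 1/2 and pays 1/2·140 + 1/2·60 = 100. Off-path (excess capacity) belief 1/4 gives 1/4·140 + 3/4·60 = 80.
Low-cost: normal capacity gives 100 − 8 = 92; excess capacity gives 80 − 50 = 30. Stays. ✓
High-cost: normal capacity gives 100 − 8 = 92; excess capacity gives 80 − 152 = -72. Stays. ✓
Beliefs are Bayes-consistent on-path and both types best-respond.

Yes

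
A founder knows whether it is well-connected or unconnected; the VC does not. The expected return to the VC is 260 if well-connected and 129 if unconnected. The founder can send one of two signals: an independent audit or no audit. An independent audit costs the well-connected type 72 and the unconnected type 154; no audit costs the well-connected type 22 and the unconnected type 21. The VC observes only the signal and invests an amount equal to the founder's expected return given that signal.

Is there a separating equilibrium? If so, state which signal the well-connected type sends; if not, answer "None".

Try well-connected → audit, unconnected → no audit:
  If types separate, audit earns payment 260 and no audit earns 129.
  Well-connected: audit gives 260 − 72 = 188; no audit gives 129 − 22 = 107. No deviation. ✓
  Unconnected: no audit gives 129 − 21 = 108; audit gives 260 − 154 = 106. No deviation. ✓
Both hold — the well-connected type sends audit.

audit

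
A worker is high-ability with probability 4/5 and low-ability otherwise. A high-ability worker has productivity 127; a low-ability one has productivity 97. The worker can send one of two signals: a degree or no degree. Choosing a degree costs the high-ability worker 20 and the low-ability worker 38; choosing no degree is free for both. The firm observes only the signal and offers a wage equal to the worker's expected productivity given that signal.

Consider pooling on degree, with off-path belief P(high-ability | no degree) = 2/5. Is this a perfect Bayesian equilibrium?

At the pooled signal (degree) the firm holds the prior 4/5 and pays 4/5·127 + 1/5·97 = 121. Off-path (no degree) belief 2/5 gives 2/5·127 + 3/5·97 = 109.
High-ability: degree gives 121 − 20 = 101; no degree gives 109 − 0 = 109. Deviates. ✗
Low-ability: degree gives 121 − 38 = 83; no degree gives 109 − 0 = 109. Deviates. ✗

No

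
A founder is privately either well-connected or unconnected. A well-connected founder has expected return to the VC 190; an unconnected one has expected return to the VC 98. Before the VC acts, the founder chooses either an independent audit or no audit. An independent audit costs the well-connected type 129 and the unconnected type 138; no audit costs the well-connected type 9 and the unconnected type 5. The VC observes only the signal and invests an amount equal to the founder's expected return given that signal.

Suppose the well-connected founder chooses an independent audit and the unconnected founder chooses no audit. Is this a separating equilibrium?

No

Under separation the VC infers type exactly: audit → well-connected (pays 190), no audit → unconnected (pays 98).
Well-connected: audit gives 190 − 129 = 61; no audit gives 98 − 9 = 89. Would deviate. ✗
Unconnected: no audit gives 98 − 5 = 93; audit gives 190 − 138 = 52. No deviation. ✓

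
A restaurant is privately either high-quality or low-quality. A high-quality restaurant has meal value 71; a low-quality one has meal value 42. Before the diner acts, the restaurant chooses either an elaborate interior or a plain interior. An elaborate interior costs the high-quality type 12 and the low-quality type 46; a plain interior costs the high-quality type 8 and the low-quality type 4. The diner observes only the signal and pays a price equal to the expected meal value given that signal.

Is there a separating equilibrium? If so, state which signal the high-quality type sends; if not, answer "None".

Try high-quality → elaborate interior, low-quality → plain interior:
  If types separate, elaborate interior earns payment 71 and plain interior earns 42.
  High-quality: elaborate interior gives 71 − 12 = 59; plain interior gives 42 − 8 = 34. No deviation. ✓
  Low-quality: plain interior gives 42 − 4 = 38; elaborate interior gives 71 − 46 = 25. No deviation. ✓
Both hold — the high-quality type sends elaborate interior.

elaborate interior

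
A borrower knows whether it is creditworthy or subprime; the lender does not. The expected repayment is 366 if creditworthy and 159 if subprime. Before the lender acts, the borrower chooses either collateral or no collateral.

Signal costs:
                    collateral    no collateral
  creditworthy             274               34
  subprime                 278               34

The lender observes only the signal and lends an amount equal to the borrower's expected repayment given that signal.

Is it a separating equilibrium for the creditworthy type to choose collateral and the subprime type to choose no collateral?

No

Under separation the lender infers type exactly: collateral → creditworthy (pays 366), no collateral → subprime (pays 159).
Creditworthy: collateral gives 366 − 274 = 92; no collateral gives 159 − 34 = 125. Would deviate. ✗
Subprime: no collateral gives 159 − 34 = 125; collateral gives 366 − 278 = 88. No deviation. ✓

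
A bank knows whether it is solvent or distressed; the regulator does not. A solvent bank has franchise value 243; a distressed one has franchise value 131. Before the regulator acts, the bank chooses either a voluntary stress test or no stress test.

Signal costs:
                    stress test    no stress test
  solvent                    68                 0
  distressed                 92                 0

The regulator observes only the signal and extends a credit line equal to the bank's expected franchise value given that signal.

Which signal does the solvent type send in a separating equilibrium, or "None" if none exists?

Try solvent → stress test, distressed → no stress test:
  Under separation the regulator infers type exactly: stress test → solvent (pays 243), no stress test → distressed (pays 131).
  Solvent: stress test gives 243 − 68 = 175; no stress test gives 131 − 0 = 131. No deviation. ✓
  Distressed: no stress test gives 131 − 0 = 131; stress test gives 243 − 92 = 151. Would deviate. ✗
Try solvent → no stress test, distressed → stress test:
  Under separation the regulator infers type exactly: no stress test → solvent (pays 243), stress test → distressed (pays 131).
  Solvent: no stress test gives 243 − 0 = 243; stress test gives 131 − 68 = 63. No deviation. ✓
  Distressed: stress test gives 131 − 92 = 39; no stress test gives 243 − 0 = 243. Would deviate. ✗
Neither assignment is incentive-compatible.

None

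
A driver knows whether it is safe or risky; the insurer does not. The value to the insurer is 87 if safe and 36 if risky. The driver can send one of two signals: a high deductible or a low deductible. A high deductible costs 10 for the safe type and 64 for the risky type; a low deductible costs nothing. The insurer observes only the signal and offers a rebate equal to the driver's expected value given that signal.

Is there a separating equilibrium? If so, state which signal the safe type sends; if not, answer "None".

high deductible

Try safe → high deductible, risky → low deductible:
  If types separate, high deductible earns payment 87 and low deductible earns 36.
  Safe: high deductible gives 87 − 10 = 77; low deductible gives 36 − 0 = 36. No deviation. ✓
  Risky: low deductible gives 36 − 0 = 36; high deductible gives 87 − 64 = 23. No deviation. ✓
Both hold — the safe type sends high deductible.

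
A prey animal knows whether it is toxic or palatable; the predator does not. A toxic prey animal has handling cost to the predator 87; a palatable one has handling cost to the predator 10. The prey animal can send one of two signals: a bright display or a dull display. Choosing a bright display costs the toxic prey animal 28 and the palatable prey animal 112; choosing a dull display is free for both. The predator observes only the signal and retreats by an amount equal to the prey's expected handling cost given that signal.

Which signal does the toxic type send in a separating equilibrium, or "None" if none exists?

bright display

Try toxic → bright display, palatable → dull display:
  Under separation the predator infers type exactly: bright display → toxic (pays 87), dull display → palatable (pays 10).
  Toxic: bright display gives 87 − 28 = 59; dull display gives 10 − 0 = 10. No deviation. ✓
  Palatable: dull display gives 10 − 0 = 10; bright display gives 87 − 112 = -25. No deviation. ✓
Both hold — the toxic type sends bright display.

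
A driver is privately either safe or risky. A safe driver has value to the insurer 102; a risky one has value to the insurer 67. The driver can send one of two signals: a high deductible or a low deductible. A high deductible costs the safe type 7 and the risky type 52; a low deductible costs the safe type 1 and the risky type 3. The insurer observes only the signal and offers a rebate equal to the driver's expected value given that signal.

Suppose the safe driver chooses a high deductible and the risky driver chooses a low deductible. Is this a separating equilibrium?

Yes

If types separate, high deductible earns payment 102 and low deductible earns 67.
Safe: high deductible gives 102 − 7 = 95; low deductible gives 67 − 1 = 66. No deviation. ✓
Risky: low deductible gives 67 − 3 = 64; high deductible gives 102 − 52 = 50. No deviation. ✓
Both incentive constraints hold.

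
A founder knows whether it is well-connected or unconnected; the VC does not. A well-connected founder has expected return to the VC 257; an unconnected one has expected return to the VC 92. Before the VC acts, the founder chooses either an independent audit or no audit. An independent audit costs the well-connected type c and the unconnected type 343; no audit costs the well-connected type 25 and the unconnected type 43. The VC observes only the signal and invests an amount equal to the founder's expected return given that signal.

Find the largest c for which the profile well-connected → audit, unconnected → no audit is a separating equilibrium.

190

Under separation: audit → well-connected (pays 257); no audit → unconnected (pays 92).
Unconnected: 92 − 43 = 49 ≥ 257 − 343 = -86. Holds regardless of c. ✓
Well-connected: 257 − c ≥ 92 − 25, so c ≤ 257 − 67 = 190.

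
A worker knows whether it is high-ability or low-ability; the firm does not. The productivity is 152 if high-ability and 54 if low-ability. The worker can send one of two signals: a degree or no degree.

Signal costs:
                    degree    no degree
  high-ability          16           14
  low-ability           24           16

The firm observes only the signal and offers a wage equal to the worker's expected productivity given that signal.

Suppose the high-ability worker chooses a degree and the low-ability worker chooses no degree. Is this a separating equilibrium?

No

Under separation the firm infers type exactly: degree → high-ability (pays 152), no degree → low-ability (pays 54).
High-ability: degree gives 152 − 16 = 136; no degree gives 54 − 14 = 40. No deviation. ✓
Low-ability: no degree gives 54 − 16 = 38; degree gives 152 − 24 = 128. Would deviate. ✗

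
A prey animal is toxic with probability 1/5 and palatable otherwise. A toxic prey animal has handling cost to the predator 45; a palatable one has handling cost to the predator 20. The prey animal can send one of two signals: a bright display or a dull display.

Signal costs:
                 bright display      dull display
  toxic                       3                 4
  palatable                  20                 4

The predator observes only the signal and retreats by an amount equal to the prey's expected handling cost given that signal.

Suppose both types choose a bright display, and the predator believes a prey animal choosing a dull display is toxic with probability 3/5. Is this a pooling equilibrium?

No

On the equilibrium path (bright display) the predator holds the prior 1/5 and pays 1/5·45 + 4/5·20 = 25. Off-path (dull display) belief 3/5 gives 3/5·45 + 2/5·20 = 35.
Toxic: bright display gives 25 − 3 = 22; dull display gives 35 − 4 = 31. Deviates. ✗
Palatable: bright display gives 25 − 20 = 5; dull display gives 35 − 4 = 31. Deviates. ✗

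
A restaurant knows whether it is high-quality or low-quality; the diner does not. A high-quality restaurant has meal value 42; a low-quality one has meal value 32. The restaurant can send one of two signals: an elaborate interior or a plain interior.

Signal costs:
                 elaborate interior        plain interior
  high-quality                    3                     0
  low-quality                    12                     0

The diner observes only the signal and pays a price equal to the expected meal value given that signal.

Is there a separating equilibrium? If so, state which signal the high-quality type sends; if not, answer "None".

Try high-quality → elaborate interior, low-quality → plain interior:
  If types separate, elaborate interior earns payment 42 and plain interior earns 32.
  High-quality: elaborate interior gives 42 − 3 = 39; plain interior gives 32 − 0 = 32. No deviation. ✓
  Low-quality: plain interior gives 32 − 0 = 32; elaborate interior gives 42 − 12 = 30. No deviation. ✓
Both hold — the high-quality type sends elaborate interior.

elaborate interior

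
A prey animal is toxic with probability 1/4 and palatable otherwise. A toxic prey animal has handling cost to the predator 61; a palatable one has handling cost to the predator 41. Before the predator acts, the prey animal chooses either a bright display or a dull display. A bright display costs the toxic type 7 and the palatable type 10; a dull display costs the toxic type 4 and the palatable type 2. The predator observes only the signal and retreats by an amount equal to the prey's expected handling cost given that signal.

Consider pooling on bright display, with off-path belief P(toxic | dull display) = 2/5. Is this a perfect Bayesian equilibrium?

No

On the equilibrium path (bright display) the predator holds the prior 1/4 and pays 1/4·61 + 3/4·41 = 46. Off-path (dull display) belief 2/5 gives 2/5·61 + 3/5·41 = 49.
Toxic: bright display gives 46 − 7 = 39; dull display gives 49 − 4 = 45. Deviates. ✗
Palatable: bright display gives 46 − 10 = 36; dull display gives 49 − 2 = 47. Deviates. ✗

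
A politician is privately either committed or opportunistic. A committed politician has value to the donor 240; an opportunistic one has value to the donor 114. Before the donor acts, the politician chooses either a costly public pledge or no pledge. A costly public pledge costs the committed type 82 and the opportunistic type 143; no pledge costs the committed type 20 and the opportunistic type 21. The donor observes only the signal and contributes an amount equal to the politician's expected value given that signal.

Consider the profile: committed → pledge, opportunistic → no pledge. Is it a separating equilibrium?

No

Under separation the donor infers type exactly: pledge → committed (pays 240), no pledge → opportunistic (pays 114).
Committed: pledge gives 240 − 82 = 158; no pledge gives 114 − 20 = 94. No deviation. ✓
Opportunistic: no pledge gives 114 − 21 = 93; pledge gives 240 − 143 = 97. Would deviate. ✗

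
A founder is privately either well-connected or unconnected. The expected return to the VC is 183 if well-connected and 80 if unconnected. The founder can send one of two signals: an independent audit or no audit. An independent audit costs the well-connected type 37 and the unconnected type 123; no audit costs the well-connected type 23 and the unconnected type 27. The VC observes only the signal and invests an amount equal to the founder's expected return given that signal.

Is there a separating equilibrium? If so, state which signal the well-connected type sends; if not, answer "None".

None

Try well-connected → audit, unconnected → no audit:
  If types separate, audit earns payment 183 and no audit earns 80.
  Well-connected: audit gives 183 − 37 = 146; no audit gives 80 − 23 = 57. No deviation. ✓
  Unconnected: no audit gives 80 − 27 = 53; audit gives 183 − 123 = 60. Would deviate. ✗
Try well-connected → no audit, unconnected → audit:
  If types separate, no audit earns payment 183 and audit earns 80.
  Well-connected: no audit gives 183 − 23 = 160; audit gives 80 − 37 = 43. No deviation. ✓
  Unconnected: audit gives 80 − 123 = -43; no audit gives 183 − 27 = 156. Would deviate. ✗
Neither assignment is incentive-compatible.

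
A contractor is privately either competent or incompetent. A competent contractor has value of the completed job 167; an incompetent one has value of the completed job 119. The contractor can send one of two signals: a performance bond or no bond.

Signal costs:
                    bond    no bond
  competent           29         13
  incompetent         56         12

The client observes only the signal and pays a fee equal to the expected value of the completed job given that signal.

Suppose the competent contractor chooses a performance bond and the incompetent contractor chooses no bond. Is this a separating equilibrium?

Under separation the client infers type exactly: bond → competent (pays 167), no bond → incompetent (pays 119).
Competent: bond gives 167 − 29 = 138; no bond gives 119 − 13 = 106. No deviation. ✓
Incompetent: no bond gives 119 − 12 = 107; bond gives 167 − 56 = 111. Would deviate. ✗

No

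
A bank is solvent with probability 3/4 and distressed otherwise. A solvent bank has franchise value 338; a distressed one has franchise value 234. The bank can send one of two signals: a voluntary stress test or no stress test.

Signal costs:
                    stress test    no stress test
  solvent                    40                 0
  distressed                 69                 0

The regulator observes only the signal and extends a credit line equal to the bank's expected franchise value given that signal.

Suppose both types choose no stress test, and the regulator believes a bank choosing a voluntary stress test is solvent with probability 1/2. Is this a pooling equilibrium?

On the equilibrium path (no stress test) the regulator holds the prior 3/4 and pays 3/4·338 + 1/4·234 = 312. Off-path (stress test) belief 1/2 gives 1/2·338 + 1/2·234 = 286.
Solvent: no stress test gives 312 − 0 = 312; stress test gives 286 − 40 = 246. Stays. ✓
Distressed: no stress test gives 312 − 0 = 312; stress test gives 286 − 69 = 217. Stays. ✓
Beliefs are Bayes-consistent on-path and both types best-respond.

Yes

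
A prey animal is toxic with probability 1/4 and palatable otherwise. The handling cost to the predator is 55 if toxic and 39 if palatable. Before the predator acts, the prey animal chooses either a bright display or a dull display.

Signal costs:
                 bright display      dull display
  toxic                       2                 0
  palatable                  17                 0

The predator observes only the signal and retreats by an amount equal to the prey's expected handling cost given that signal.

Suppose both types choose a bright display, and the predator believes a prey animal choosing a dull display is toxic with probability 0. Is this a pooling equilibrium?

At the pooled signal (bright display) the predator holds the prior 1/4 and pays 1/4·55 + 3/4·39 = 43. Off-path (dull display) belief 0 gives 0·55 + 1·39 = 39.
Toxic: bright display gives 43 − 2 = 41; dull display gives 39 − 0 = 39. Stays. ✓
Palatable: bright display gives 43 − 17 = 26; dull display gives 39 − 0 = 39. Deviates. ✗

No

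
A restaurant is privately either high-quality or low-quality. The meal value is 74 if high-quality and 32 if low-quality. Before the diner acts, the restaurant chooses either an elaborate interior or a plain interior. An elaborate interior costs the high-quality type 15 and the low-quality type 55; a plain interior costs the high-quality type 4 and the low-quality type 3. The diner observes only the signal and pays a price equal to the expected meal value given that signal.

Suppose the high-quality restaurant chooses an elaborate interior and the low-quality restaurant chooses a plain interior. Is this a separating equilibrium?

Yes

If types separate, elaborate interior earns payment 74 and plain interior earns 32.
High-quality: elaborate interior gives 74 − 15 = 59; plain interior gives 32 − 4 = 28. No deviation. ✓
Low-quality: plain interior gives 32 − 3 = 29; elaborate interior gives 74 − 55 = 19. No deviation. ✓
Both incentive constraints hold.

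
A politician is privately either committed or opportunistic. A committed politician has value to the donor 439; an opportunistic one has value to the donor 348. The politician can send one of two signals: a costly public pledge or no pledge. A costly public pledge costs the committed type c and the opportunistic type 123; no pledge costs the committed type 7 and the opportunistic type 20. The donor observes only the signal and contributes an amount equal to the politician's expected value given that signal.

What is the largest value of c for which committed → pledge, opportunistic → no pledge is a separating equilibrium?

98

Under separation: pledge → committed (pays 439); no pledge → opportunistic (pays 348).
Opportunistic: 348 − 20 = 328 ≥ 439 − 123 = 316. Holds regardless of c. ✓
Committed: 439 − c ≥ 348 − 7, so c ≤ 439 − 341 = 98.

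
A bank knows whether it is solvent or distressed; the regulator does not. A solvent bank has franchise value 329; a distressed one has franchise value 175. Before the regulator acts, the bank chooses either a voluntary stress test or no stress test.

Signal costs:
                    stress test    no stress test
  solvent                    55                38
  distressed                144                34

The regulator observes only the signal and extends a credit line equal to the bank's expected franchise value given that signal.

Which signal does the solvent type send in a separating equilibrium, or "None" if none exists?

None

Try solvent → stress test, distressed → no stress test:
  If types separate, stress test earns payment 329 and no stress test earns 175.
  Solvent: stress test gives 329 − 55 = 274; no stress test gives 175 − 38 = 137. No deviation. ✓
  Distressed: no stress test gives 175 − 34 = 141; stress test gives 329 − 144 = 185. Would deviate. ✗
Try solvent → no stress test, distressed → stress test:
  If types separate, no stress test earns payment 329 and stress test earns 175.
  Solvent: no stress test gives 329 − 38 = 291; stress test gives 175 − 55 = 120. No deviation. ✓
  Distressed: stress test gives 175 − 144 = 31; no stress test gives 329 − 34 = 295. Would deviate. ✗
Neither assignment is incentive-compatible.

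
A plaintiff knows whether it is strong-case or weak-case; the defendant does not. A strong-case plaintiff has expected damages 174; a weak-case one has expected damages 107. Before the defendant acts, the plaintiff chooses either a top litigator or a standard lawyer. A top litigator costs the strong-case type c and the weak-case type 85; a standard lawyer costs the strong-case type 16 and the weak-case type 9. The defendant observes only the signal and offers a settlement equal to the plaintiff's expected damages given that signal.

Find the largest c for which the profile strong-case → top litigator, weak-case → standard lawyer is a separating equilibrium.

83

Under separation: top litigator → strong-case (pays 174); standard lawyer → weak-case (pays 107).
Weak-case: 107 − 9 = 98 ≥ 174 − 85 = 89. Holds regardless of c. ✓
Strong-case: 174 − c ≥ 107 − 16, so c ≤ 174 − 91 = 83.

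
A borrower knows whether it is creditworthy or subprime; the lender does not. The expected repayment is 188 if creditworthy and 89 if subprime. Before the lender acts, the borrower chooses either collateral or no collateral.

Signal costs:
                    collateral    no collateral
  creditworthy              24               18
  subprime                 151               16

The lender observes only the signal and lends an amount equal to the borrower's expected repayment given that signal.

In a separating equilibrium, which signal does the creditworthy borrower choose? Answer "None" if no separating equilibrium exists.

collateral

Try creditworthy → collateral, subprime → no collateral:
  If types separate, collateral earns payment 188 and no collateral earns 89.
  Creditworthy: collateral gives 188 − 24 = 164; no collateral gives 89 − 18 = 71. No deviation. ✓
  Subprime: no collateral gives 89 − 16 = 73; collateral gives 188 − 151 = 37. No deviation. ✓
Both hold — the creditworthy type sends collateral.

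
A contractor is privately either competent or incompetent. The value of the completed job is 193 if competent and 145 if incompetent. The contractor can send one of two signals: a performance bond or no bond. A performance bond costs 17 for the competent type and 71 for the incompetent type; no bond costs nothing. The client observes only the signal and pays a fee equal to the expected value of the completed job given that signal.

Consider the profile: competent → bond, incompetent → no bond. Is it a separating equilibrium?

Yes

If types separate, bond earns payment 193 and no bond earns 145.
Competent: bond gives 193 − 17 = 176; no bond gives 145 − 0 = 145. No deviation. ✓
Incompetent: no bond gives 145 − 0 = 145; bond gives 193 − 71 = 122. No deviation. ✓
Both incentive constraints hold.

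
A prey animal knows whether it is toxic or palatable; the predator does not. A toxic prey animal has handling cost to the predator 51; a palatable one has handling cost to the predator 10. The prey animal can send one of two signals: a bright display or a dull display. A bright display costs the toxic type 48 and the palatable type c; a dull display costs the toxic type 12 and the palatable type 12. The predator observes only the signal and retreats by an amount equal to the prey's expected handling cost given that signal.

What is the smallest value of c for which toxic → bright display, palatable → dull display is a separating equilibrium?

53

Under separation: bright display → toxic (pays 51); dull display → palatable (pays 10).
Toxic: 51 − 48 = 3 ≥ 10 − 12 = -2. Holds regardless of c. ✓
Palatable: 10 − 12 ≥ 51 − c, so c ≥ 51 − -2 = 53.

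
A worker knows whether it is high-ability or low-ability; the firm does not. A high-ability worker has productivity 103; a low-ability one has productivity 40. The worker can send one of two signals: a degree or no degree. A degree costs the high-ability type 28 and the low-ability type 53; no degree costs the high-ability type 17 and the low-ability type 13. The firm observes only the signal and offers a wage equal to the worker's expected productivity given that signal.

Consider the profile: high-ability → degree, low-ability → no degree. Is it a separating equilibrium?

If types separate, degree earns payment 103 and no degree earns 40.
High-ability: degree gives 103 − 28 = 75; no degree gives 40 − 17 = 23. No deviation. ✓
Low-ability: no degree gives 40 − 13 = 27; degree gives 103 − 53 = 50. Would deviate. ✗

No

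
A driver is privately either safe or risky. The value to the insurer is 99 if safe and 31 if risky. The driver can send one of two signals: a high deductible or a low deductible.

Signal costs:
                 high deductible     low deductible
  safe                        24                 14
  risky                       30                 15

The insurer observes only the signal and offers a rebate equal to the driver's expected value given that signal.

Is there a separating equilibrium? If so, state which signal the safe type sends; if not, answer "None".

None

Try safe → high deductible, risky → low deductible:
  Under separation the insurer infers type exactly: high deductible → safe (pays 99), low deductible → risky (pays 31).
  Safe: high deductible gives 99 − 24 = 75; low deductible gives 31 − 14 = 17. No deviation. ✓
  Risky: low deductible gives 31 − 15 = 16; high deductible gives 99 − 30 = 69. Would deviate. ✗
Try safe → low deductible, risky → high deductible:
  Under separation the insurer infers type exactly: low deductible → safe (pays 99), high deductible → risky (pays 31).
  Safe: low deductible gives 99 − 14 = 85; high deductible gives 31 − 24 = 7. No deviation. ✓
  Risky: high deductible gives 31 − 30 = 1; low deductible gives 99 − 15 = 84. Would deviate. ✗
Neither assignment is incentive-compatible.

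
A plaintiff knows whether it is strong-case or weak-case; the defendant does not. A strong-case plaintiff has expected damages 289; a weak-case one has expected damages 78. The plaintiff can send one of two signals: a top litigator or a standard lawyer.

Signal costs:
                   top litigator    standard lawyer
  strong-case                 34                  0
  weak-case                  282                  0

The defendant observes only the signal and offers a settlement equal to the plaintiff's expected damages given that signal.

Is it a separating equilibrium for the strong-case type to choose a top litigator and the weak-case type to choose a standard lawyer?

If types separate, top litigator earns payment 289 and standard lawyer earns 78.
Strong-case: top litigator gives 289 − 34 = 255; standard lawyer gives 78 − 0 = 78. No deviation. ✓
Weak-case: standard lawyer gives 78 − 0 = 78; top litigator gives 289 − 282 = 7. No deviation. ✓
Both incentive constraints hold.

Yes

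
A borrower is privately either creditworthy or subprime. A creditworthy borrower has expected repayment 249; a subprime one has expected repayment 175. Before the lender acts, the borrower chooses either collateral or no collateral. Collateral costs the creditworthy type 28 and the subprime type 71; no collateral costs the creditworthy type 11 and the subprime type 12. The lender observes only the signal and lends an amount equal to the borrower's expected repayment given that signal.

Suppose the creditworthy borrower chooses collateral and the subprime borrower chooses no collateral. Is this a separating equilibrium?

No

If types separate, collateral earns payment 249 and no collateral earns 175.
Creditworthy: collateral gives 249 − 28 = 221; no collateral gives 175 − 11 = 164. No deviation. ✓
Subprime: no collateral gives 175 − 12 = 163; collateral gives 249 − 71 = 178. Would deviate. ✗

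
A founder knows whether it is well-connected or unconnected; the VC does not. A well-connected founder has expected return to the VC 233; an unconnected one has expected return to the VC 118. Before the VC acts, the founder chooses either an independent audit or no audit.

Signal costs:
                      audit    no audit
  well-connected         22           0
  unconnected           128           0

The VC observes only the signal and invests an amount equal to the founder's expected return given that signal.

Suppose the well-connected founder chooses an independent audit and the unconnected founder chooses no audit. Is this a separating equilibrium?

Under separation the VC infers type exactly: audit → well-connected (pays 233), no audit → unconnected (pays 118).
Well-connected: audit gives 233 − 22 = 211; no audit gives 118 − 0 = 118. No deviation. ✓
Unconnected: no audit gives 118 − 0 = 118; audit gives 233 − 128 = 105. No deviation. ✓
Neither type gains from mimicking the other.

Yes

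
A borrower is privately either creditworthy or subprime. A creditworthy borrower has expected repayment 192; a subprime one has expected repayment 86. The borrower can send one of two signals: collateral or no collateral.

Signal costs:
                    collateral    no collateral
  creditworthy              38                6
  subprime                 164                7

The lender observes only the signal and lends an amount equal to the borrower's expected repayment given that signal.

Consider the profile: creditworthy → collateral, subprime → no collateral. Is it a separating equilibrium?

If types separate, collateral earns payment 192 and no collateral earns 86.
Creditworthy: collateral gives 192 − 38 = 154; no collateral gives 86 − 6 = 80. No deviation. ✓
Subprime: no collateral gives 86 − 7 = 79; collateral gives 192 − 164 = 28. No deviation. ✓
Neither type gains from mimicking the other.

Yes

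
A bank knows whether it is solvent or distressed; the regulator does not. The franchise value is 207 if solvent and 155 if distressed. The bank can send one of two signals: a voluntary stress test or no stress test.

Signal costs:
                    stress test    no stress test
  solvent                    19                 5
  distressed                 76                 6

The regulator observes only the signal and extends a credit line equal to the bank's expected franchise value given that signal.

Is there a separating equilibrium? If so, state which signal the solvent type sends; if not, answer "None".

stress test

Try solvent → stress test, distressed → no stress test:
  Under separation the regulator infers type exactly: stress test → solvent (pays 207), no stress test → distressed (pays 155).
  Solvent: stress test gives 207 − 19 = 188; no stress test gives 155 − 5 = 150. No deviation. ✓
  Distressed: no stress test gives 155 − 6 = 149; stress test gives 207 − 76 = 131. No deviation. ✓
Both hold — the solvent type sends stress test.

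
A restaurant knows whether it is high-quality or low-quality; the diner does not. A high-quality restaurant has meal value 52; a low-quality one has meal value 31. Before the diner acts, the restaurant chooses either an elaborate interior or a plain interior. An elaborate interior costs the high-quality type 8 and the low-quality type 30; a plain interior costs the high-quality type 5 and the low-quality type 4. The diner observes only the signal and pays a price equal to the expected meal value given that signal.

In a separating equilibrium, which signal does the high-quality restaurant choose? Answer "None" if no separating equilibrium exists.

Try high-quality → elaborate interior, low-quality → plain interior:
  If types separate, elaborate interior earns payment 52 and plain interior earns 31.
  High-quality: elaborate interior gives 52 − 8 = 44; plain interior gives 31 − 5 = 26. No deviation. ✓
  Low-quality: plain interior gives 31 − 4 = 27; elaborate interior gives 52 − 30 = 22. No deviation. ✓
Both hold — the high-quality type sends elaborate interior.

elaborate interior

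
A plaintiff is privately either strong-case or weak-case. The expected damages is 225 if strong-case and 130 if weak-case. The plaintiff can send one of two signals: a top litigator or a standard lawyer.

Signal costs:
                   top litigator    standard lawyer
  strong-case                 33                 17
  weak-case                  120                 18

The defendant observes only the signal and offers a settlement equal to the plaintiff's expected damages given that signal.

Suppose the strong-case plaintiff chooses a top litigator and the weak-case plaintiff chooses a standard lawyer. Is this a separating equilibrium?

If types separate, top litigator earns payment 225 and standard lawyer earns 130.
Strong-case: top litigator gives 225 − 33 = 192; standard lawyer gives 130 − 17 = 113. No deviation. ✓
Weak-case: standard lawyer gives 130 − 18 = 112; top litigator gives 225 − 120 = 105. No deviation. ✓
Neither type gains from mimicking the other.

Yes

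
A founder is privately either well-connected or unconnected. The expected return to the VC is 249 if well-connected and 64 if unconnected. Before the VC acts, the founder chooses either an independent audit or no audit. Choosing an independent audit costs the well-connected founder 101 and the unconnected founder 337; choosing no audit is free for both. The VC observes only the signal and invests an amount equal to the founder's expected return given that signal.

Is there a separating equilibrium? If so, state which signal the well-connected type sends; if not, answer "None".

Try well-connected → audit, unconnected → no audit:
  If types separate, audit earns payment 249 and no audit earns 64.
  Well-connected: audit gives 249 − 101 = 148; no audit gives 64 − 0 = 64. No deviation. ✓
  Unconnected: no audit gives 64 − 0 = 64; audit gives 249 − 337 = -88. No deviation. ✓
Both hold — the well-connected type sends audit.

audit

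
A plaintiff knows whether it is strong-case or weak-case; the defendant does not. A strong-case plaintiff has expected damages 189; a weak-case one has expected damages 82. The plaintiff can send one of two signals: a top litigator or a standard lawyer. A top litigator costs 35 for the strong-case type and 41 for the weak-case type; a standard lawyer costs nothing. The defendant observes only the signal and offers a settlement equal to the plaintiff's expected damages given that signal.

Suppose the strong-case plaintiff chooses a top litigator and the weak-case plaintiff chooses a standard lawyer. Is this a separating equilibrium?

No

Under separation the defendant infers type exactly: top litigator → strong-case (pays 189), standard lawyer → weak-case (pays 82).
Strong-case: top litigator gives 189 − 35 = 154; standard lawyer gives 82 − 0 = 82. No deviation. ✓
Weak-case: standard lawyer gives 82 − 0 = 82; top litigator gives 189 − 41 = 148. Would deviate. ✗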